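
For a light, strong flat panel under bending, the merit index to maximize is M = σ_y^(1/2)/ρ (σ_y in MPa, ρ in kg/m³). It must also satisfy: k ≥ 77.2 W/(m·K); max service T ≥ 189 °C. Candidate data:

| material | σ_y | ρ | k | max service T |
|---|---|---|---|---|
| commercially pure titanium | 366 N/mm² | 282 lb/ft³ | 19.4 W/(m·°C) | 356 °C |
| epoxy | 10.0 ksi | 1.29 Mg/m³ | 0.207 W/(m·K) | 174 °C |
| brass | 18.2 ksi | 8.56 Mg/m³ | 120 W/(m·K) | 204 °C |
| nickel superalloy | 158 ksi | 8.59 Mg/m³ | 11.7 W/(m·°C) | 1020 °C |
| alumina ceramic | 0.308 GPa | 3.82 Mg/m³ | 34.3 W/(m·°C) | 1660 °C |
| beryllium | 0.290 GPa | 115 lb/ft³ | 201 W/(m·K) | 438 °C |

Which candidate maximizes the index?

Screen on constraints: k ≥ 77.2 W/(m·K); max service T ≥ 189 °C. Survivors: brass, beryllium.
Putting every candidate on a common basis:
  brass: σ_y = 125.5 MPa, ρ = 8560 kg/m³
  beryllium: σ_y = 290.0 MPa, ρ = 1842 kg/m³
  beryllium: M = 9.24×10⁻³
  brass: M = 1.31×10⁻³
The maximum is for beryllium.

beryllium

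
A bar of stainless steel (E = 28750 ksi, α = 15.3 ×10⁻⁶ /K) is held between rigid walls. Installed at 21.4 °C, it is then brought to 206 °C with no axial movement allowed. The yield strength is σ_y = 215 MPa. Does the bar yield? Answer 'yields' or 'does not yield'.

yields

E = 28750 ksi = 198.2 GPa.
ΔT = 184.6 K. Constrained thermal stress σ = E·α·ΔT = 198.2×10³ MPa × 15.3×10⁻⁶ × 184.6 = 560 MPa (compressive).
Compare to σ_y = 215 MPa: σ ≥ σ_y, so it yields.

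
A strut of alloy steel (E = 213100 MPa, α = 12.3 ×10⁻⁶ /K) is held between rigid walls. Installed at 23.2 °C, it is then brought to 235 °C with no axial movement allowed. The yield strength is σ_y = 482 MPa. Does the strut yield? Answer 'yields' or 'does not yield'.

yields

E = 213100 MPa = 213.1 GPa.
ΔT = 211.8 K. Constrained thermal stress σ = E·α·ΔT = 213.1×10³ MPa × 12.3×10⁻⁶ × 211.8 = 555 MPa (compressive).
Compare to σ_y = 482 MPa: σ ≥ σ_y, so it yields.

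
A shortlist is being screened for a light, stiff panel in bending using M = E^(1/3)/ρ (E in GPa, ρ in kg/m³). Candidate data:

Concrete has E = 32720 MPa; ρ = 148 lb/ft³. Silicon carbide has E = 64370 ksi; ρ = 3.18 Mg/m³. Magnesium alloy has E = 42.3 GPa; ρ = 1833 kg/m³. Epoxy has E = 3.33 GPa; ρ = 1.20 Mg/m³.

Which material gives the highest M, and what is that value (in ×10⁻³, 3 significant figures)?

Putting every candidate on a common basis:
  concrete: E = 32.72 GPa, ρ = 2371 kg/m³
  silicon carbide: E = 443.8 GPa, ρ = 3180 kg/m³
  magnesium alloy: E = 42.30 GPa, ρ = 1833 kg/m³
  epoxy: E = 3.330 GPa, ρ = 1200 kg/m³
  silicon carbide: M = 2.40×10⁻³
  magnesium alloy: M = 1.90×10⁻³
  concrete: M = 1.35×10⁻³
  epoxy: M = 1.24×10⁻³
The maximum is for silicon carbide.

silicon carbide, M = 2.40×10⁻³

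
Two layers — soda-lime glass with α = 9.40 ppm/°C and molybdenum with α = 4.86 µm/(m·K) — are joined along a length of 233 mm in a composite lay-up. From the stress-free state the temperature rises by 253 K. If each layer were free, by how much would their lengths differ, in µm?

268 µm

Δα = |9.40 − 4.86|×10⁻⁶/K = 4.54×10⁻⁶/K.
ΔL_mismatch = Δα·L·ΔT = 4.54×10⁻⁶ × 233.0 mm × 253.0 K = 268 µm.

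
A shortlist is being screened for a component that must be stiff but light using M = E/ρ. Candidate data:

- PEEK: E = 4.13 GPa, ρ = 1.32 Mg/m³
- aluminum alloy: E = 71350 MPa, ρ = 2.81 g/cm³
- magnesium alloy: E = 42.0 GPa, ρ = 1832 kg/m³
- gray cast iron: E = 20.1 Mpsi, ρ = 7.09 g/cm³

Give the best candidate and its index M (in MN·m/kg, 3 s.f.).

aluminum alloy, M = 25.4 MN·m/kg

After converting to SI:
  PEEK: E = 4.130 GPa, ρ = 1320 kg/m³
  aluminum alloy: E = 71.35 GPa, ρ = 2810 kg/m³
  magnesium alloy: E = 42.00 GPa, ρ = 1832 kg/m³
  gray cast iron: E = 138.6 GPa, ρ = 7090 kg/m³
  aluminum alloy: M = 25.4 MN·m/kg
  magnesium alloy: M = 22.9 MN·m/kg
  gray cast iron: M = 19.5 MN·m/kg
  PEEK: M = 3.13 MN·m/kg
Aluminum alloy has the largest M.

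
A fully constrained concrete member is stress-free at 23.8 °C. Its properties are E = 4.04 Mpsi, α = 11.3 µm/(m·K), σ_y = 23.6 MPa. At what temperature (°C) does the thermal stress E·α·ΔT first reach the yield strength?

E = 4.04 Mpsi = 27.85 GPa.
E·α·ΔT = 23.60 MPa ⇒ ΔT = 23.60 / (27.85×10³ × 11.3×10⁻⁶) = 74.98 K.
T = 23.8 + 74.98 = 98.78 °C.

98.8 °C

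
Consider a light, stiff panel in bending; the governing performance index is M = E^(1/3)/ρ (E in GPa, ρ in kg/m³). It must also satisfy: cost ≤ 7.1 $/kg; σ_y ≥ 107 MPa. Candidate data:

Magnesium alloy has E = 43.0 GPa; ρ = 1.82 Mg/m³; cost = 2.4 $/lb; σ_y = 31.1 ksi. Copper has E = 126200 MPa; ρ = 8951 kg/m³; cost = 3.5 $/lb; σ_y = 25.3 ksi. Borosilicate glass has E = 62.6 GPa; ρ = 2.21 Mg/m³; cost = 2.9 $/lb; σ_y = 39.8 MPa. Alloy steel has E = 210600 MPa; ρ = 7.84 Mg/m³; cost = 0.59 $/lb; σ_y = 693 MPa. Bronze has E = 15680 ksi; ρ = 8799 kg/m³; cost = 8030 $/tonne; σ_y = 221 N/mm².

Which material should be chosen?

magnesium alloy

Screen on constraints: cost ≤ 7.1 $/kg; σ_y ≥ 107 MPa. Survivors: magnesium alloy, alloy steel.
After converting to SI:
  magnesium alloy: E = 43.00 GPa, ρ = 1820 kg/m³
  alloy steel: E = 210.6 GPa, ρ = 7840 kg/m³
  magnesium alloy: M = 1.92×10⁻³
  alloy steel: M = 0.759×10⁻³
Magnesium alloy has the largest M.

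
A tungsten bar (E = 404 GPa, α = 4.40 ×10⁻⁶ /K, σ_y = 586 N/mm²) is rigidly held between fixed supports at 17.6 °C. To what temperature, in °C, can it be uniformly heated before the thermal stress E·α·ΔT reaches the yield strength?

σ_y = 586 N/mm² = 586.0 MPa.
E·α·ΔT = 586.0 MPa ⇒ ΔT = 586.0 / (404.0×10³ × 4.40×10⁻⁶) = 329.7 K.
T = 17.6 + 329.7 = 347.3 °C.

347 °C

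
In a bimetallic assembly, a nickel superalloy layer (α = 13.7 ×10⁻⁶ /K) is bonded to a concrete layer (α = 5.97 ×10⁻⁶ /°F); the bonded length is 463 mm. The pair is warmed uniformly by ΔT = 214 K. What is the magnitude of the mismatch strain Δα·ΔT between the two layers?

6.32×10⁻⁴

concrete: α = 5.97×10⁻⁶/°F × 9/5 = 10.7×10⁻⁶/K.
Δα = |13.7 − 10.7|×10⁻⁶/K = 2.95×10⁻⁶/K.
Mismatch strain = Δα·ΔT = 2.95×10⁻⁶ × 214.0 = 6.32×10⁻⁴.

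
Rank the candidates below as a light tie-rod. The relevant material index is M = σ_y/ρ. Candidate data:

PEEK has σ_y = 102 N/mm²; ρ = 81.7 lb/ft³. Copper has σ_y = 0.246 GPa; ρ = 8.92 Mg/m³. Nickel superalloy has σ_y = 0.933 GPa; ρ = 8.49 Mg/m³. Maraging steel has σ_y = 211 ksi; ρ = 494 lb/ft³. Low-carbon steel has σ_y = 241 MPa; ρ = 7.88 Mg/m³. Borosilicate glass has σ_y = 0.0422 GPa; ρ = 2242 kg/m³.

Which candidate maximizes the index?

After converting to SI:
  PEEK: σ_y = 102.0 MPa, ρ = 1309 kg/m³
  copper: σ_y = 246.0 MPa, ρ = 8920 kg/m³
  nickel superalloy: σ_y = 933.0 MPa, ρ = 8490 kg/m³
  maraging steel: σ_y = 1455 MPa, ρ = 7913 kg/m³
  low-carbon steel: σ_y = 241.0 MPa, ρ = 7880 kg/m³
  borosilicate glass: σ_y = 42.20 MPa, ρ = 2242 kg/m³
  maraging steel: M = 184 kN·m/kg
  nickel superalloy: M = 110 kN·m/kg
  PEEK: M = 77.9 kN·m/kg
  low-carbon steel: M = 30.6 kN·m/kg
  copper: M = 27.6 kN·m/kg
  borosilicate glass: M = 18.8 kN·m/kg
Maraging steel has the largest M.

maraging steel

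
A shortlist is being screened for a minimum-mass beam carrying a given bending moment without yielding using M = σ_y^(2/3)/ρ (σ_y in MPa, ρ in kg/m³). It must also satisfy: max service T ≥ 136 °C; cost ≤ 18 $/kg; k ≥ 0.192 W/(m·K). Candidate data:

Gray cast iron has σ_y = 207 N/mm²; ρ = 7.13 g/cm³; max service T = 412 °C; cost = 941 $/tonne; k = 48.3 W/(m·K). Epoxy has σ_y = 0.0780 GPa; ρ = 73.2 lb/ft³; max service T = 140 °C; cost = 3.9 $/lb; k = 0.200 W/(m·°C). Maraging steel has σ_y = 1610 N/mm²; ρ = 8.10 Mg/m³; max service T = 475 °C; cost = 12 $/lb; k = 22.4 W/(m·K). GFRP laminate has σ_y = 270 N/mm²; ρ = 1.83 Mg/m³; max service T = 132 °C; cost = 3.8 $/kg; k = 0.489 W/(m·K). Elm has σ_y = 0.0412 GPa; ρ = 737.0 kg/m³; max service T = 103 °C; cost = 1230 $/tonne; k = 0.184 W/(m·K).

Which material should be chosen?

epoxy

Screen on constraints: max service T ≥ 136 °C; cost ≤ 18 $/kg; k ≥ 0.192 W/(m·K). Survivors: gray cast iron, epoxy.
In SI units:
  gray cast iron: σ_y = 207.0 MPa, ρ = 7130 kg/m³
  epoxy: σ_y = 78.00 MPa, ρ = 1173 kg/m³
  epoxy: M = 15.6×10⁻³
  gray cast iron: M = 4.91×10⁻³
Epoxy has the largest M.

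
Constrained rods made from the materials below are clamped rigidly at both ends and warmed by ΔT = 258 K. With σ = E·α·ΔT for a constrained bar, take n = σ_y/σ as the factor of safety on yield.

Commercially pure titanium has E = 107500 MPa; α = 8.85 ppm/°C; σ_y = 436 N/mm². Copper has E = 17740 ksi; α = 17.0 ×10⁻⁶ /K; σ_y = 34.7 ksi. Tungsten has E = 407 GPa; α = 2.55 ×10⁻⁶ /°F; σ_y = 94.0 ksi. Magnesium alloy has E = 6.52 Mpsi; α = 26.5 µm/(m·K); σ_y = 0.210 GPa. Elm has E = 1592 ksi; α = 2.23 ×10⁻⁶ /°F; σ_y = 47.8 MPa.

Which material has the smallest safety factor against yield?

With everything in SI (GPa, ×10⁻⁶/K, MPa):
  commercially pure titanium: E = 107.5, α = 8.85, σ_y = 436.0 → σ = 245 MPa, n = 1.78
  copper: E = 122.3, α = 17.0, σ_y = 239.2 → σ = 536 MPa, n = 0.446
  tungsten: E = 407.0, α = 4.59, σ_y = 648.1 → σ = 482 MPa, n = 1.34
  magnesium alloy: E = 44.95, α = 26.5, σ_y = 210.0 → σ = 307 MPa, n = 0.683
  elm: E = 10.98, α = 4.01, σ_y = 47.80 → σ = 11.4 MPa, n = 4.21
Smallest n: copper with n = 0.446.

copper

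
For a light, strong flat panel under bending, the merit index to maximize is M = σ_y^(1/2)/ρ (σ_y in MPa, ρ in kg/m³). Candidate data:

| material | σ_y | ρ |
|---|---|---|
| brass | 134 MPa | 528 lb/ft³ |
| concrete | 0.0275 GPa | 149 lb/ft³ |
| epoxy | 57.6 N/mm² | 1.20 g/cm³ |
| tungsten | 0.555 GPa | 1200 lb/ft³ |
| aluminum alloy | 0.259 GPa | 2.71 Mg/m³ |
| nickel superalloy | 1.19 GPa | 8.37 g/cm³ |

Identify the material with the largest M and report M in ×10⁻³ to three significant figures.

Convert each candidate to consistent units, then evaluate M:
  brass: σ_y = 134.0 MPa, ρ = 8458 kg/m³
  concrete: σ_y = 27.50 MPa, ρ = 2387 kg/m³
  epoxy: σ_y = 57.60 MPa, ρ = 1200 kg/m³
  tungsten: σ_y = 555.0 MPa, ρ = 19220 kg/m³
  aluminum alloy: σ_y = 259.0 MPa, ρ = 2710 kg/m³
  nickel superalloy: σ_y = 1190 MPa, ρ = 8370 kg/m³
  epoxy: M = 6.32×10⁻³
  aluminum alloy: M = 5.94×10⁻³
  nickel superalloy: M = 4.12×10⁻³
  concrete: M = 2.20×10⁻³
  brass: M = 1.37×10⁻³
  tungsten: M = 1.23×10⁻³
Epoxy ranks first.

epoxy, M = 6.32×10⁻³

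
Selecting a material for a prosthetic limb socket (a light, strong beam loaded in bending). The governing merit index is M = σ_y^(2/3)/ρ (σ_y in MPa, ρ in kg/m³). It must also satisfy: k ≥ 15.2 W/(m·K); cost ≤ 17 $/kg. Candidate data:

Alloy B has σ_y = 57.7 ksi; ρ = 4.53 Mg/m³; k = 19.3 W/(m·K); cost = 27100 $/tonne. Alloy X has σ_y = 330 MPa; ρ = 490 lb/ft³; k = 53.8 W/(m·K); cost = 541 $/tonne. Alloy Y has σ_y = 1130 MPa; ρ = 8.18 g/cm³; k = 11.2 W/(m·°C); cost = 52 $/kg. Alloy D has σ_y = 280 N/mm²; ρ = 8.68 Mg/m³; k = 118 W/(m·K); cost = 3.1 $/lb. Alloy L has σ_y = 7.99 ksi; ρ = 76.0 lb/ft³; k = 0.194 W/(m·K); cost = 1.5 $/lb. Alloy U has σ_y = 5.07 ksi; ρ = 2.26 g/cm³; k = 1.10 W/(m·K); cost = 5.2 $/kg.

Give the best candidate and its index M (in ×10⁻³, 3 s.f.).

alloy X, M = 6.08×10⁻³

Screen on constraints: k ≥ 15.2 W/(m·K); cost ≤ 17 $/kg. Survivors: alloy X, alloy D.
Normalizing units and computing the index:
  alloy X: σ_y = 330.0 MPa, ρ = 7849 kg/m³
  alloy D: σ_y = 280.0 MPa, ρ = 8680 kg/m³
  alloy X: M = 6.08×10⁻³
  alloy D: M = 4.93×10⁻³
Alloy X ranks first.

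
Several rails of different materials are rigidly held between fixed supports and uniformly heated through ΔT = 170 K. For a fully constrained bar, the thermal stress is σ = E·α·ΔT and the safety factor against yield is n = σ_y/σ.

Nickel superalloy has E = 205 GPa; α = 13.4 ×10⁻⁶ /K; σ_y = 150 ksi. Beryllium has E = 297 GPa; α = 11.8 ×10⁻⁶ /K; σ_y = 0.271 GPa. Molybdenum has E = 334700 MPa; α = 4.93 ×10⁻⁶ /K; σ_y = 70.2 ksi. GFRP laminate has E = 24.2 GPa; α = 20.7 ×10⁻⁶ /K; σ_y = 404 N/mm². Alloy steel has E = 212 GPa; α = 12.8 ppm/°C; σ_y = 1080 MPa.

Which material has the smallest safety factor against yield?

beryllium

In consistent units (E in GPa, α in ×10⁻⁶/K, σ_y in MPa):
  nickel superalloy: E = 205.0, α = 13.4, σ_y = 1034 → σ = 467 MPa, n = 2.21
  beryllium: E = 297.0, α = 11.8, σ_y = 271.0 → σ = 596 MPa, n = 0.455
  molybdenum: E = 334.7, α = 4.93, σ_y = 484.0 → σ = 281 MPa, n = 1.73
  GFRP laminate: E = 24.20, α = 20.7, σ_y = 404.0 → σ = 85.2 MPa, n = 4.74
  alloy steel: E = 212.0, α = 12.8, σ_y = 1080 → σ = 461 MPa, n = 2.34
Smallest n: beryllium with n = 0.455.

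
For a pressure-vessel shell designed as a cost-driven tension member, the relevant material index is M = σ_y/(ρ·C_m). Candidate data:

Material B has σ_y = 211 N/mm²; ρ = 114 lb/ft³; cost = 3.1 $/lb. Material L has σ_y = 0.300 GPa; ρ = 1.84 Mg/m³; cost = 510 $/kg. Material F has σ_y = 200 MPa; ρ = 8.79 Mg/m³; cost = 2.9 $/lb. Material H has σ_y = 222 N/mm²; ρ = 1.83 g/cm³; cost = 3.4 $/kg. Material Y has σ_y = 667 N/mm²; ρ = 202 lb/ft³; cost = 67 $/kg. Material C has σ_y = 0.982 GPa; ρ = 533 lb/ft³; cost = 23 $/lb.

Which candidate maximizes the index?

material H

Putting every candidate on a common basis:
  material B: σ_y = 211.0 MPa, ρ = 1826 kg/m³, cost = 6.834 $/kg
  material L: σ_y = 300.0 MPa, ρ = 1840 kg/m³, cost = 510.0 $/kg
  material F: σ_y = 200.0 MPa, ρ = 8790 kg/m³, cost = 6.393 $/kg
  material H: σ_y = 222.0 MPa, ρ = 1830 kg/m³, cost = 3.400 $/kg
  material Y: σ_y = 667.0 MPa, ρ = 3236 kg/m³, cost = 67.00 $/kg
  material C: σ_y = 982.0 MPa, ρ = 8538 kg/m³, cost = 50.71 $/kg
  material H: M = 35.7 kN·m per $
  material B: M = 16.9 kN·m per $
  material F: M = 3.56 kN·m per $
  material Y: M = 3.08 kN·m per $
  material C: M = 2.27 kN·m per $
  material L: M = 0.320 kN·m per $
The maximum is for material H.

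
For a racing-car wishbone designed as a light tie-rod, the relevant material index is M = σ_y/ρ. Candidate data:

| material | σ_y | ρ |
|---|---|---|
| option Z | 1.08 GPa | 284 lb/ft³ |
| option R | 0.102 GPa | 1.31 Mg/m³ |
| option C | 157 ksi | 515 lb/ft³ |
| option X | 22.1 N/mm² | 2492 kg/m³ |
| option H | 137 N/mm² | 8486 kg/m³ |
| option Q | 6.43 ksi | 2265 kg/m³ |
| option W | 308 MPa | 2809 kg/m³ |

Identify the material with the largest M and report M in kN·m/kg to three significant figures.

Normalizing units and computing the index:
  option Z: σ_y = 1080 MPa, ρ = 4549 kg/m³
  option R: σ_y = 102.0 MPa, ρ = 1310 kg/m³
  option C: σ_y = 1082 MPa, ρ = 8250 kg/m³
  option X: σ_y = 22.10 MPa, ρ = 2492 kg/m³
  option H: σ_y = 137.0 MPa, ρ = 8486 kg/m³
  option Q: σ_y = 44.33 MPa, ρ = 2265 kg/m³
  option W: σ_y = 308.0 MPa, ρ = 2809 kg/m³
  option Z: M = 237 kN·m/kg
  option C: M = 131 kN·m/kg
  option W: M = 110 kN·m/kg
  option R: M = 77.9 kN·m/kg
  option Q: M = 19.6 kN·m/kg
  option H: M = 16.1 kN·m/kg
  option X: M = 8.87 kN·m/kg
Option Z has the largest M.

option Z, M = 237 kN·m/kg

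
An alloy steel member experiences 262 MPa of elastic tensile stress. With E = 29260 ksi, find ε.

E = 29260 ksi = 201.7 GPa = 201700 MPa.
ε = σ/E = 262 / 201700 = 1.30×10⁻³.

1.30×10⁻³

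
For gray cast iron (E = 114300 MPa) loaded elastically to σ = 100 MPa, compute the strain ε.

8.75×10⁻⁴

E = 114300 MPa = 114.3 GPa = 114300 MPa.
ε = σ/E = 100 / 114300 = 8.75×10⁻⁴.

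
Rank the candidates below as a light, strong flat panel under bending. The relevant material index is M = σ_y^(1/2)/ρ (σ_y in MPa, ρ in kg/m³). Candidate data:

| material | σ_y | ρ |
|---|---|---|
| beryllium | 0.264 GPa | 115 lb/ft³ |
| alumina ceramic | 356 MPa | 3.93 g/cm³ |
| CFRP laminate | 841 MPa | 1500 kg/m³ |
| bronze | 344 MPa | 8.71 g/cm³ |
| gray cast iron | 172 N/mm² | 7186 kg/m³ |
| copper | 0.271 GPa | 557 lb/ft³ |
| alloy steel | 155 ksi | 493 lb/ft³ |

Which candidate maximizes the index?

Putting every candidate on a common basis:
  beryllium: σ_y = 264.0 MPa, ρ = 1842 kg/m³
  alumina ceramic: σ_y = 356.0 MPa, ρ = 3930 kg/m³
  CFRP laminate: σ_y = 841.0 MPa, ρ = 1500 kg/m³
  bronze: σ_y = 344.0 MPa, ρ = 8710 kg/m³
  gray cast iron: σ_y = 172.0 MPa, ρ = 7186 kg/m³
  copper: σ_y = 271.0 MPa, ρ = 8922 kg/m³
  alloy steel: σ_y = 1069 MPa, ρ = 7897 kg/m³
  CFRP laminate: M = 19.3×10⁻³
  beryllium: M = 8.82×10⁻³
  alumina ceramic: M = 4.80×10⁻³
  alloy steel: M = 4.14×10⁻³
  bronze: M = 2.13×10⁻³
  copper: M = 1.85×10⁻³
  gray cast iron: M = 1.83×10⁻³
CFRP laminate has the largest M.

CFRP laminate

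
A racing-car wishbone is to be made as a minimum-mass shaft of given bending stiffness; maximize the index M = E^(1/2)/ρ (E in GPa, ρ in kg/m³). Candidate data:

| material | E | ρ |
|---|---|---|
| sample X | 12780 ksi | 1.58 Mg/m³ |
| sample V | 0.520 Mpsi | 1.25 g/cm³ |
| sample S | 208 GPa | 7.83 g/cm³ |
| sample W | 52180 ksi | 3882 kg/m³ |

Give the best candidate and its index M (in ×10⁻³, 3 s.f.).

Convert each candidate to consistent units, then evaluate M:
  sample X: E = 88.12 GPa, ρ = 1580 kg/m³
  sample V: E = 3.585 GPa, ρ = 1250 kg/m³
  sample S: E = 208.0 GPa, ρ = 7830 kg/m³
  sample W: E = 359.8 GPa, ρ = 3882 kg/m³
  sample X: M = 5.94×10⁻³
  sample W: M = 4.89×10⁻³
  sample S: M = 1.84×10⁻³
  sample V: M = 1.51×10⁻³
Sample X ranks first.

sample X, M = 5.94×10⁻³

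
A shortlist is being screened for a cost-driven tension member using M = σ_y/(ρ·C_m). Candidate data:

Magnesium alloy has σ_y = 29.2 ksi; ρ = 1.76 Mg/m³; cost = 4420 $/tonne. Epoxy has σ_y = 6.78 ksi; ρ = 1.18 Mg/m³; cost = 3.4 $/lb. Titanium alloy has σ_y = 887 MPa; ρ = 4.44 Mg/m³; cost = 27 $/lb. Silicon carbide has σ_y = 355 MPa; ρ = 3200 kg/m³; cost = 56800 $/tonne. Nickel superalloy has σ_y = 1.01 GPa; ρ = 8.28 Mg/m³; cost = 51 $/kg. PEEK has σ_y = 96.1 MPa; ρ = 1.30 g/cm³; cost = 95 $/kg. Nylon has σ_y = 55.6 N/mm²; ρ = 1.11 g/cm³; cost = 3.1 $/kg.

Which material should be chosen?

magnesium alloy

In SI units:
  magnesium alloy: σ_y = 201.3 MPa, ρ = 1760 kg/m³, cost = 4.420 $/kg
  epoxy: σ_y = 46.75 MPa, ρ = 1180 kg/m³, cost = 7.496 $/kg
  titanium alloy: σ_y = 887.0 MPa, ρ = 4440 kg/m³, cost = 59.52 $/kg
  silicon carbide: σ_y = 355.0 MPa, ρ = 3200 kg/m³, cost = 56.80 $/kg
  nickel superalloy: σ_y = 1010 MPa, ρ = 8280 kg/m³, cost = 51.00 $/kg
  PEEK: σ_y = 96.10 MPa, ρ = 1300 kg/m³, cost = 95.00 $/kg
  nylon: σ_y = 55.60 MPa, ρ = 1110 kg/m³, cost = 3.100 $/kg
  magnesium alloy: M = 25.9 kN·m per $
  nylon: M = 16.2 kN·m per $
  epoxy: M = 5.29 kN·m per $
  titanium alloy: M = 3.36 kN·m per $
  nickel superalloy: M = 2.39 kN·m per $
  silicon carbide: M = 1.95 kN·m per $
  PEEK: M = 0.778 kN·m per $
Magnesium alloy ranks first.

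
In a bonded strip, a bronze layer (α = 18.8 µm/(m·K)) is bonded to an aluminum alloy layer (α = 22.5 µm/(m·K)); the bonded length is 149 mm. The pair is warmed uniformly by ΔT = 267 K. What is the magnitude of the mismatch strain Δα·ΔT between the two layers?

9.88×10⁻⁴

Δα = |18.8 − 22.5|×10⁻⁶/K = 3.70×10⁻⁶/K.
Mismatch strain = Δα·ΔT = 3.70×10⁻⁶ × 267.0 = 9.88×10⁻⁴.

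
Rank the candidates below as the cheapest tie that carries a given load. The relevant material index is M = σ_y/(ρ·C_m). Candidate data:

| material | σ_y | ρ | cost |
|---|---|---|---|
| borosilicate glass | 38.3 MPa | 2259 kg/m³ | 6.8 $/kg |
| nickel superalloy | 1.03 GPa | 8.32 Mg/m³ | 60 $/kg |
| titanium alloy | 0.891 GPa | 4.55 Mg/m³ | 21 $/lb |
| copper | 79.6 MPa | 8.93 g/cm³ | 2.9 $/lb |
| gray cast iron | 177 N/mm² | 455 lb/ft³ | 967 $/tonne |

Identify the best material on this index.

gray cast iron

Putting every candidate on a common basis:
  borosilicate glass: σ_y = 38.30 MPa, ρ = 2259 kg/m³, cost = 6.800 $/kg
  nickel superalloy: σ_y = 1030 MPa, ρ = 8320 kg/m³, cost = 60.00 $/kg
  titanium alloy: σ_y = 891.0 MPa, ρ = 4550 kg/m³, cost = 46.30 $/kg
  copper: σ_y = 79.60 MPa, ρ = 8930 kg/m³, cost = 6.393 $/kg
  gray cast iron: σ_y = 177.0 MPa, ρ = 7288 kg/m³, cost = 0.9670 $/kg
  gray cast iron: M = 25.1 kN·m per $
  titanium alloy: M = 4.23 kN·m per $
  borosilicate glass: M = 2.49 kN·m per $
  nickel superalloy: M = 2.06 kN·m per $
  copper: M = 1.39 kN·m per $
Gray cast iron has the largest M.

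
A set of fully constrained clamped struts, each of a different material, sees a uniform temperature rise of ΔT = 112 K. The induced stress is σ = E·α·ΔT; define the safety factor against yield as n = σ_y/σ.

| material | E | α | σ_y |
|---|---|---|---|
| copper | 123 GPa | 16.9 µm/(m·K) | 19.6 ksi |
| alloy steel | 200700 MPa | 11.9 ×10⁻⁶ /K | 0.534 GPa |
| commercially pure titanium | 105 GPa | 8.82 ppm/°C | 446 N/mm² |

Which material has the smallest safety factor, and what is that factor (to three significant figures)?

With everything in SI (GPa, ×10⁻⁶/K, MPa):
  copper: E = 123.0, α = 16.9, σ_y = 135.1 → σ = 233 MPa, n = 0.580
  alloy steel: E = 200.7, α = 11.9, σ_y = 534.0 → σ = 267 MPa, n = 2.00
  commercially pure titanium: E = 105.0, α = 8.82, σ_y = 446.0 → σ = 104 MPa, n = 4.30
Smallest n: copper with n = 0.580.

copper, n = 0.580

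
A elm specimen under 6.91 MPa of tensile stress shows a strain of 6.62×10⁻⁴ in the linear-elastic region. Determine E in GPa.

10.4 GPa

E = σ/ε = 6.91 MPa / 6.62×10⁻⁴ = 10440 MPa = 10.4 GPa.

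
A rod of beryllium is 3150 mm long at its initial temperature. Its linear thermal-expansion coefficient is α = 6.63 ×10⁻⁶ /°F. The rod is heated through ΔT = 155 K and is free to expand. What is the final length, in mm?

3155.8 mm

Convert α: 6.63×10⁻⁶/°F × (9/5) = 11.9×10⁻⁶/K.
ΔL = α·L₀·ΔT = 11.9×10⁻⁶ × 3150 mm × 155.0 K = 5.83 mm.
L = L₀ + ΔL = 3150 + 5.83 = 3155.8 mm.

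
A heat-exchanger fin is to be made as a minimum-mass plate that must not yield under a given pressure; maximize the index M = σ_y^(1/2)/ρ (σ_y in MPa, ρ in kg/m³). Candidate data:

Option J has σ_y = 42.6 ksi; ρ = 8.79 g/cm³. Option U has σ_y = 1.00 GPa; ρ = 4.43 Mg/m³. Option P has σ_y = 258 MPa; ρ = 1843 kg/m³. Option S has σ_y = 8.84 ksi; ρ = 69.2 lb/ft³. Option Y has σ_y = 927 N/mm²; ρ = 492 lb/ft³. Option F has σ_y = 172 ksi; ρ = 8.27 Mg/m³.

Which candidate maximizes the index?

option P

Putting every candidate on a common basis:
  option J: σ_y = 293.7 MPa, ρ = 8790 kg/m³
  option U: σ_y = 1000 MPa, ρ = 4430 kg/m³
  option P: σ_y = 258.0 MPa, ρ = 1843 kg/m³
  option S: σ_y = 60.95 MPa, ρ = 1108 kg/m³
  option Y: σ_y = 927.0 MPa, ρ = 7881 kg/m³
  option F: σ_y = 1186 MPa, ρ = 8270 kg/m³
  option P: M = 8.72×10⁻³
  option U: M = 7.14×10⁻³
  option S: M = 7.04×10⁻³
  option F: M = 4.16×10⁻³
  option Y: M = 3.86×10⁻³
  option J: M = 1.95×10⁻³
Option P ranks first.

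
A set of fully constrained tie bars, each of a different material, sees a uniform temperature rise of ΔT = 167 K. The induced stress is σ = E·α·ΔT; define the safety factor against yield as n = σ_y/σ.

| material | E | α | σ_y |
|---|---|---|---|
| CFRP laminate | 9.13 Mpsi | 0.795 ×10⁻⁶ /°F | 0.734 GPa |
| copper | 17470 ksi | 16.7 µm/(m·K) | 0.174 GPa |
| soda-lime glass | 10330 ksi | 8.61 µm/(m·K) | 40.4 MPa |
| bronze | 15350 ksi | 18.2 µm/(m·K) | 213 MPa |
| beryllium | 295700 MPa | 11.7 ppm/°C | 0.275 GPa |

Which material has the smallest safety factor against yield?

soda-lime glass

Per material, after unit conversion:
  CFRP laminate: E = 62.95, α = 1.43, σ_y = 734.0 → σ = 15.0 MPa, n = 48.8
  copper: E = 120.5, α = 16.7, σ_y = 174.0 → σ = 336 MPa, n = 0.518
  soda-lime glass: E = 71.22, α = 8.61, σ_y = 40.40 → σ = 102 MPa, n = 0.394
  bronze: E = 105.8, α = 18.2, σ_y = 213.0 → σ = 322 MPa, n = 0.662
  beryllium: E = 295.7, α = 11.7, σ_y = 275.0 → σ = 578 MPa, n = 0.476
Smallest n: soda-lime glass with n = 0.394.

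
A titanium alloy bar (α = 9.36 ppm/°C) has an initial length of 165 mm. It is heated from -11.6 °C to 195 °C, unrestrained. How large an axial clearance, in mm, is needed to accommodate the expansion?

0.319 mm

ΔT = 195 − (-11.6) = 206.6 K.
ΔL = α·L₀·ΔT = 9.36×10⁻⁶ × 165 mm × 206.6 K = 0.319 mm.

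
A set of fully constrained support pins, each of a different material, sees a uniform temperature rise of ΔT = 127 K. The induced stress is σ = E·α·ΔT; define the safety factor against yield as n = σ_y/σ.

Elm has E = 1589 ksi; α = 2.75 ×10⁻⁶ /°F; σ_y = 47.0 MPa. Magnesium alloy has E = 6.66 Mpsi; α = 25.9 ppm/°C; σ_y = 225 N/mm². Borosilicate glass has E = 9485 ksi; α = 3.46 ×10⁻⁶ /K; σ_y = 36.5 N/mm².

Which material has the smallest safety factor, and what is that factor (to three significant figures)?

With everything in SI (GPa, ×10⁻⁶/K, MPa):
  elm: E = 10.96, α = 4.95, σ_y = 47.00 → σ = 6.89 MPa, n = 6.82
  magnesium alloy: E = 45.92, α = 25.9, σ_y = 225.0 → σ = 151 MPa, n = 1.49
  borosilicate glass: E = 65.40, α = 3.46, σ_y = 36.50 → σ = 28.7 MPa, n = 1.27
The minimum is borosilicate glass at n = 1.27.

borosilicate glass, n = 1.27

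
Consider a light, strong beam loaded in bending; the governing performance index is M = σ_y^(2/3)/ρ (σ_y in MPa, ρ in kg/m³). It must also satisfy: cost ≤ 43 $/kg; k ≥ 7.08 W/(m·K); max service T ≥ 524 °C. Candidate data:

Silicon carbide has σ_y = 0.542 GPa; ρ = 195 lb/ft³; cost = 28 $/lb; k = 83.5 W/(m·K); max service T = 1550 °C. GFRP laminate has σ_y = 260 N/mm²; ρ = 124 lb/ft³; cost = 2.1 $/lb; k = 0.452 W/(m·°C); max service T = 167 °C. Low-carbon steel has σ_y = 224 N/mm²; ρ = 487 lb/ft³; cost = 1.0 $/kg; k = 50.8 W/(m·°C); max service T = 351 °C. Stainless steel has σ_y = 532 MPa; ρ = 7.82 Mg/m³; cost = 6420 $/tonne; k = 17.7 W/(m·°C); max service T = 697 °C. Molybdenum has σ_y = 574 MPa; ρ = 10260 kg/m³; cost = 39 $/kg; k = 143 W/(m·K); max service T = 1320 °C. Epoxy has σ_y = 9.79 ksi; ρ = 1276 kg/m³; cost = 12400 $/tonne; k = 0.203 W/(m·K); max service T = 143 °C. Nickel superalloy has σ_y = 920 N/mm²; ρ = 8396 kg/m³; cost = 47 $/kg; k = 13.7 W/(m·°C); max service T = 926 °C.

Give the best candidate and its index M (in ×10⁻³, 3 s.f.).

Screen on constraints: cost ≤ 43 $/kg; k ≥ 7.08 W/(m·K); max service T ≥ 524 °C. Survivors: stainless steel, molybdenum.
Normalizing units and computing the index:
  stainless steel: σ_y = 532.0 MPa, ρ = 7820 kg/m³
  molybdenum: σ_y = 574.0 MPa, ρ = 10260 kg/m³
  stainless steel: M = 8.40×10⁻³
  molybdenum: M = 6.73×10⁻³
Stainless steel has the largest M.

stainless steel, M = 8.40×10⁻³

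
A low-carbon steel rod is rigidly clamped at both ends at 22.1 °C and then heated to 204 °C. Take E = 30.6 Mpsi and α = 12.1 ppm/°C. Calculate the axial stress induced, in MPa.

464 MPa

E = 30.6 Mpsi = 211.0 GPa.
ΔT = 181.9 K. Constrained thermal stress σ = E·α·ΔT = 211.0×10³ MPa × 12.1×10⁻⁶ × 181.9 = 464 MPa (compressive).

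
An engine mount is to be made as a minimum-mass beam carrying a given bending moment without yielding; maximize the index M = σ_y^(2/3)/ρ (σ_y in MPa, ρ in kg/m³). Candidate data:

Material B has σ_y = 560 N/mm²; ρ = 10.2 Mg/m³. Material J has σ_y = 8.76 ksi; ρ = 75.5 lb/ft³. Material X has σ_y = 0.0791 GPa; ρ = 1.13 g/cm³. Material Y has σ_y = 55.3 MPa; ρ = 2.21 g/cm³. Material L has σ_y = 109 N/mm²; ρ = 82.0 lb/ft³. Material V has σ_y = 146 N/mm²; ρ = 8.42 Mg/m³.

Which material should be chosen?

material L

Convert each candidate to consistent units, then evaluate M:
  material B: σ_y = 560.0 MPa, ρ = 10200 kg/m³
  material J: σ_y = 60.40 MPa, ρ = 1209 kg/m³
  material X: σ_y = 79.10 MPa, ρ = 1130 kg/m³
  material Y: σ_y = 55.30 MPa, ρ = 2210 kg/m³
  material L: σ_y = 109.0 MPa, ρ = 1314 kg/m³
  material V: σ_y = 146.0 MPa, ρ = 8420 kg/m³
  material L: M = 17.4×10⁻³
  material X: M = 16.3×10⁻³
  material J: M = 12.7×10⁻³
  material B: M = 6.66×10⁻³
  material Y: M = 6.57×10⁻³
  material V: M = 3.29×10⁻³
Highest index: material L.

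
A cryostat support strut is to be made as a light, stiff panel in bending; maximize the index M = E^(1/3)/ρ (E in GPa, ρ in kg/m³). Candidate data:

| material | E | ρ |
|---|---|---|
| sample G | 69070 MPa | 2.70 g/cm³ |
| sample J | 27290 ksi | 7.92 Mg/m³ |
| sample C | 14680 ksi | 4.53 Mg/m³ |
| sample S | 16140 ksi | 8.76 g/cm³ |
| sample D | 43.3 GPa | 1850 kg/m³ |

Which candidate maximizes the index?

sample D

Normalizing units and computing the index:
  sample G: E = 69.07 GPa, ρ = 2700 kg/m³
  sample J: E = 188.2 GPa, ρ = 7920 kg/m³
  sample C: E = 101.2 GPa, ρ = 4530 kg/m³
  sample S: E = 111.3 GPa, ρ = 8760 kg/m³
  sample D: E = 43.30 GPa, ρ = 1850 kg/m³
  sample D: M = 1.90×10⁻³
  sample G: M = 1.52×10⁻³
  sample C: M = 1.03×10⁻³
  sample J: M = 0.724×10⁻³
  sample S: M = 0.549×10⁻³
Sample D ranks first.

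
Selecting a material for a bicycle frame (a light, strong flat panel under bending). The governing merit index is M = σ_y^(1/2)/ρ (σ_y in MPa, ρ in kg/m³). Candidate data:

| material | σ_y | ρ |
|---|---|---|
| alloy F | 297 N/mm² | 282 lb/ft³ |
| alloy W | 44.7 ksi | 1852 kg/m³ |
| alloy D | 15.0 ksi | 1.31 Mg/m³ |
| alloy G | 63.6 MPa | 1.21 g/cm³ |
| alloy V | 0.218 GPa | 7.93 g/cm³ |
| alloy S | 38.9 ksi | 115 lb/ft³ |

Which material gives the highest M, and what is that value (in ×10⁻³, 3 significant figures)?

alloy W, M = 9.48×10⁻³

After converting to SI:
  alloy F: σ_y = 297.0 MPa, ρ = 4517 kg/m³
  alloy W: σ_y = 308.2 MPa, ρ = 1852 kg/m³
  alloy D: σ_y = 103.4 MPa, ρ = 1310 kg/m³
  alloy G: σ_y = 63.60 MPa, ρ = 1210 kg/m³
  alloy V: σ_y = 218.0 MPa, ρ = 7930 kg/m³
  alloy S: σ_y = 268.2 MPa, ρ = 1842 kg/m³
  alloy W: M = 9.48×10⁻³
  alloy S: M = 8.89×10⁻³
  alloy D: M = 7.76×10⁻³
  alloy G: M = 6.59×10⁻³
  alloy F: M = 3.82×10⁻³
  alloy V: M = 1.86×10⁻³
Highest index: alloy W.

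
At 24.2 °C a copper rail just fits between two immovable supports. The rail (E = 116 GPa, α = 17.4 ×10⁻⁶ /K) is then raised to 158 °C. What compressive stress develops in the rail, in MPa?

ΔT = 133.8 K. Constrained thermal stress σ = E·α·ΔT = 116.0×10³ MPa × 17.4×10⁻⁶ × 133.8 = 270 MPa (compressive).

270 MPa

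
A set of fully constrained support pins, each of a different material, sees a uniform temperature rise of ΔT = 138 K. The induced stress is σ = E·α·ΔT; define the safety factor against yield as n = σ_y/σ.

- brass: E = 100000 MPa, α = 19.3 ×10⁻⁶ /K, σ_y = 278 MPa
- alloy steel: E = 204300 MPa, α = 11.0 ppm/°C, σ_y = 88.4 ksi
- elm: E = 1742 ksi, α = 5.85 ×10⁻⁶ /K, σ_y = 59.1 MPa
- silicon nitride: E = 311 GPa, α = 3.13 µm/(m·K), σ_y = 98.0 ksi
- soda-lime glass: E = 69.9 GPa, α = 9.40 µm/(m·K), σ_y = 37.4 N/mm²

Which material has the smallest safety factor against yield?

Per material, after unit conversion:
  brass: E = 100.0, α = 19.3, σ_y = 278.0 → σ = 266 MPa, n = 1.04
  alloy steel: E = 204.3, α = 11.0, σ_y = 609.5 → σ = 310 MPa, n = 1.97
  elm: E = 12.01, α = 5.85, σ_y = 59.10 → σ = 9.70 MPa, n = 6.10
  silicon nitride: E = 311.0, α = 3.13, σ_y = 675.7 → σ = 134 MPa, n = 5.03
  soda-lime glass: E = 69.90, α = 9.40, σ_y = 37.40 → σ = 90.7 MPa, n = 0.412
Smallest n: soda-lime glass with n = 0.412.

soda-lime glass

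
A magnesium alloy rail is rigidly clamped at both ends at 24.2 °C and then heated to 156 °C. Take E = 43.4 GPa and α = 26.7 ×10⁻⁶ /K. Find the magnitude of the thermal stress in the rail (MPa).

ΔT = 131.8 K. Constrained thermal stress σ = E·α·ΔT = 43.40×10³ MPa × 26.7×10⁻⁶ × 131.8 = 153 MPa (compressive).

153 MPa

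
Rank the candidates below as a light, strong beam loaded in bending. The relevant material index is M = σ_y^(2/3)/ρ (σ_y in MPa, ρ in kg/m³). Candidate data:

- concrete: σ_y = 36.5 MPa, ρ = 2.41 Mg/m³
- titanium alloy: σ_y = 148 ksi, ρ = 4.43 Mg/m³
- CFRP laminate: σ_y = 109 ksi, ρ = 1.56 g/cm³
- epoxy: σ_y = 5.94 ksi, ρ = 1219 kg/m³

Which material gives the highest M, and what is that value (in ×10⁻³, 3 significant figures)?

CFRP laminate, M = 53.0×10⁻³

Putting every candidate on a common basis:
  concrete: σ_y = 36.50 MPa, ρ = 2410 kg/m³
  titanium alloy: σ_y = 1020 MPa, ρ = 4430 kg/m³
  CFRP laminate: σ_y = 751.5 MPa, ρ = 1560 kg/m³
  epoxy: σ_y = 40.95 MPa, ρ = 1219 kg/m³
  CFRP laminate: M = 53.0×10⁻³
  titanium alloy: M = 22.9×10⁻³
  epoxy: M = 9.75×10⁻³
  concrete: M = 4.57×10⁻³
Highest index: CFRP laminate.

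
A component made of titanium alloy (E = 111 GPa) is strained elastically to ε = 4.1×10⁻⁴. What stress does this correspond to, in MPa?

45.5 MPa

σ = E·ε = 111000 MPa × 4.1×10⁻⁴ = 45.5 MPa.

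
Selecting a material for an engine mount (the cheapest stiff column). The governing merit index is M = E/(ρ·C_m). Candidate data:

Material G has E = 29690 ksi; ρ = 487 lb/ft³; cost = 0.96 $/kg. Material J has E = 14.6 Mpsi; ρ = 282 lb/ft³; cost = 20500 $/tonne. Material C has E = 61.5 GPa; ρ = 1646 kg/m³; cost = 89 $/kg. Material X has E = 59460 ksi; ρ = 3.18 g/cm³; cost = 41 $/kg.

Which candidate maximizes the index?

material G

Putting every candidate on a common basis:
  material G: E = 204.7 GPa, ρ = 7801 kg/m³, cost = 0.9600 $/kg
  material J: E = 100.7 GPa, ρ = 4517 kg/m³, cost = 20.50 $/kg
  material C: E = 61.50 GPa, ρ = 1646 kg/m³, cost = 89.00 $/kg
  material X: E = 410.0 GPa, ρ = 3180 kg/m³, cost = 41.00 $/kg
  material G: M = 27.3 MN·m per $
  material X: M = 3.14 MN·m per $
  material J: M = 1.09 MN·m per $
  material C: M = 0.420 MN·m per $
The maximum is for material G.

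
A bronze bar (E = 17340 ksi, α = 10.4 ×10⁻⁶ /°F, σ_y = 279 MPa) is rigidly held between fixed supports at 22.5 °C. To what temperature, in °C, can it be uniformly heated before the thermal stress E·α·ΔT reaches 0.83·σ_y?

E = 17340 ksi = 119.6 GPa.
α = 10.4×10⁻⁶/°F × 9/5 = 18.7×10⁻⁶/K.
E·α·ΔT = 231.6 MPa ⇒ ΔT = 231.6 / (119.6×10³ × 18.7×10⁻⁶) = 103.5 K.
T = 22.5 + 103.5 = 126.0 °C.

126 °C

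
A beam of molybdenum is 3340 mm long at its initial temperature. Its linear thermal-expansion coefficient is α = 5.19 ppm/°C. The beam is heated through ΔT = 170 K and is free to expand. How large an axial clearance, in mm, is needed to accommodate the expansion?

ΔL = α·L₀·ΔT = 5.19×10⁻⁶ × 3340 mm × 170.0 K = 2.95 mm.

2.95 mm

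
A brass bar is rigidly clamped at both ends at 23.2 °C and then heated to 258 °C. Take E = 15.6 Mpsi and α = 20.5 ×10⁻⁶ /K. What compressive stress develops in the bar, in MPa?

518 MPa

E = 15.6 Mpsi = 107.6 GPa.
ΔT = 234.8 K. Constrained thermal stress σ = E·α·ΔT = 107.6×10³ MPa × 20.5×10⁻⁶ × 234.8 = 518 MPa (compressive).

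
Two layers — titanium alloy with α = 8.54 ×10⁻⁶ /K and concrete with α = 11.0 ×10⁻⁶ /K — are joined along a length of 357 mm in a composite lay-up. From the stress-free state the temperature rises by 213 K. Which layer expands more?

concrete

α(titanium alloy) = 8.54×10⁻⁶/K vs α(concrete) = 11.0×10⁻⁶/K.
Higher α expands more for the same ΔT: concrete.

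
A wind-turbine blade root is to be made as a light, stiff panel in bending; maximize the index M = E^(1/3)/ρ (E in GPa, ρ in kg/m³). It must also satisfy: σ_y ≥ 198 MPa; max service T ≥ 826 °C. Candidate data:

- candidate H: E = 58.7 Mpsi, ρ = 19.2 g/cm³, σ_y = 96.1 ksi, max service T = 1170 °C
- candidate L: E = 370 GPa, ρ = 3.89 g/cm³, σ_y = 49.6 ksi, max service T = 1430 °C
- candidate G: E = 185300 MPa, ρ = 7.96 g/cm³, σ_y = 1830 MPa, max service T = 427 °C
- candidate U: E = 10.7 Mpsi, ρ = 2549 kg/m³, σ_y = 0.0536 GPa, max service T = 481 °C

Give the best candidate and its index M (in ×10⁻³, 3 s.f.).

Screen on constraints: σ_y ≥ 198 MPa; max service T ≥ 826 °C. Survivors: candidate H, candidate L.
In SI units:
  candidate H: E = 404.7 GPa, ρ = 19200 kg/m³
  candidate L: E = 370.0 GPa, ρ = 3890 kg/m³
  candidate L: M = 1.85×10⁻³
  candidate H: M = 0.385×10⁻³
Candidate L has the largest M.

candidate L, M = 1.85×10⁻³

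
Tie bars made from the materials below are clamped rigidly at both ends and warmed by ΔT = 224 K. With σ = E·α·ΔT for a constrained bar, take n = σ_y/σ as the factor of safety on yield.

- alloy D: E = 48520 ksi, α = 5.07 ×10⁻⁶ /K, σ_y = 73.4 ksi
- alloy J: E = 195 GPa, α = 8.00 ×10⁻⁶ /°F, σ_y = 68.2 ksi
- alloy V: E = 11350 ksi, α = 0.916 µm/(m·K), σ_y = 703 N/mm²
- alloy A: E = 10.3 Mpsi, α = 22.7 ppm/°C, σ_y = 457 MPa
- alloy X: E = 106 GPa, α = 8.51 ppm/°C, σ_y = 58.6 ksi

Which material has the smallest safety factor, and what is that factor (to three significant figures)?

alloy J, n = 0.748

In consistent units (E in GPa, α in ×10⁻⁶/K, σ_y in MPa):
  alloy D: E = 334.5, α = 5.07, σ_y = 506.1 → σ = 380 MPa, n = 1.33
  alloy J: E = 195.0, α = 14.4, σ_y = 470.2 → σ = 629 MPa, n = 0.748
  alloy V: E = 78.26, α = 0.916, σ_y = 703.0 → σ = 16.1 MPa, n = 43.8
  alloy A: E = 71.02, α = 22.7, σ_y = 457.0 → σ = 361 MPa, n = 1.27
  alloy X: E = 106.0, α = 8.51, σ_y = 404.0 → σ = 202 MPa, n = 2.00
The minimum is alloy J at n = 0.748.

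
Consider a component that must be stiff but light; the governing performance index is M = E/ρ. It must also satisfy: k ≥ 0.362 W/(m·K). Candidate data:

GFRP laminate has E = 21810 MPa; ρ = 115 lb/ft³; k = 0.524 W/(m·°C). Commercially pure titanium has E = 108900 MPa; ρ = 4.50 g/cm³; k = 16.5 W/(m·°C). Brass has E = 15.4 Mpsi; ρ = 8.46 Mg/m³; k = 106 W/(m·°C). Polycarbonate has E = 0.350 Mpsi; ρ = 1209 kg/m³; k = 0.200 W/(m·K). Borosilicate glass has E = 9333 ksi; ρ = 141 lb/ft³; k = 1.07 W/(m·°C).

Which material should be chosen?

borosilicate glass

Screen on constraints: k ≥ 0.362 W/(m·K). Survivors: GFRP laminate, commercially pure titanium, brass, borosilicate glass.
In SI units:
  GFRP laminate: E = 21.81 GPa, ρ = 1842 kg/m³
  commercially pure titanium: E = 108.9 GPa, ρ = 4500 kg/m³
  brass: E = 106.2 GPa, ρ = 8460 kg/m³
  borosilicate glass: E = 64.35 GPa, ρ = 2259 kg/m³
  borosilicate glass: M = 28.5 MN·m/kg
  commercially pure titanium: M = 24.2 MN·m/kg
  brass: M = 12.6 MN·m/kg
  GFRP laminate: M = 11.8 MN·m/kg
The maximum is for borosilicate glass.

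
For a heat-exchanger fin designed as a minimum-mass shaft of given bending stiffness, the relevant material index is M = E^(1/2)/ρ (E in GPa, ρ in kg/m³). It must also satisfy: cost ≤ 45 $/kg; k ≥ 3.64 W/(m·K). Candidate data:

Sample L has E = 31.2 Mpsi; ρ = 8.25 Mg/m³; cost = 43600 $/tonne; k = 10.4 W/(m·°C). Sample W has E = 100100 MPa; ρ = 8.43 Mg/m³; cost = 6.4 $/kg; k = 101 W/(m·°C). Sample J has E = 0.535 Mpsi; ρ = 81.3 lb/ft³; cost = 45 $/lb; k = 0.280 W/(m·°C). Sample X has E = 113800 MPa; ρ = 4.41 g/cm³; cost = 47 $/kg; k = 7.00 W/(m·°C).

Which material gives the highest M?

Screen on constraints: cost ≤ 45 $/kg; k ≥ 3.64 W/(m·K). Survivors: sample L, sample W.
After converting to SI:
  sample L: E = 215.1 GPa, ρ = 8250 kg/m³
  sample W: E = 100.1 GPa, ρ = 8430 kg/m³
  sample L: M = 1.78×10⁻³
  sample W: M = 1.19×10⁻³
Sample L ranks first.

sample L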